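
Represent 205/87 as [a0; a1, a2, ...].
[2; 2, 1, 4, 6]

Euclidean algorithm steps:
205 = 2 × 87 + 31
87 = 2 × 31 + 25
31 = 1 × 25 + 6
25 = 4 × 6 + 1
6 = 6 × 1 + 0
Continued fraction: [2; 2, 1, 4, 6]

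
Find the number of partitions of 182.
819876908323

p(n) counts ways to write n as a sum of positive integers (order ignored).
Euler's pentagonal recurrence: p(k) = p(k-1) + p(k-2) - p(k-5) - p(k-7) + p(k-12) + p(k-15) - ... (offsets j(3j∓1)/2, signs ++--, p(0)=1, p(<0)=0).
DP table for k = 0..181: p(0)=1, p(1)=1, p(2)=2, p(3)=3, p(4)=5, p(5)=7, p(6)=11, p(7)=15, p(8)=22, p(9)=30, p(10)=42, p(11)=56, p(12)=77, p(13)=101, p(14)=135, p(15)=176, p(16)=231, p(17)=297, p(18)=385, p(19)=490, p(20)=627, p(21)=792, p(22)=1002, p(23)=1255, p(24)=1575, p(25)=1958, p(26)=2436, p(27)=3010, p(28)=3718, p(29)=4565, p(30)=5604, p(31)=6842, p(32)=8349, p(33)=10143, p(34)=12310, p(35)=14883, p(36)=17977, p(37)=21637, p(38)=26015, p(39)=31185, p(40)=37338, p(41)=44583, p(42)=53174, p(43)=63261, p(44)=75175, p(45)=89134, p(46)=105558, p(47)=124754, p(48)=147273, p(49)=173525, p(50)=204226, p(51)=239943, p(52)=281589, p(53)=329931, p(54)=386155, p(55)=451276, p(56)=526823, p(57)=614154, p(58)=715220, p(59)=831820, p(60)=966467, p(61)=1121505, p(62)=1300156, p(63)=1505499, p(64)=1741630, p(65)=2012558, p(66)=2323520, p(67)=2679689, p(68)=3087735, p(69)=3554345, p(70)=4087968, p(71)=4697205, p(72)=5392783, p(73)=6185689, p(74)=7089500, p(75)=8118264, p(76)=9289091, p(77)=10619863, p(78)=12132164, p(79)=13848650, p(80)=15796476, p(81)=18004327, p(82)=20506255, p(83)=23338469, p(84)=26543660, p(85)=30167357, p(86)=34262962, p(87)=38887673, p(88)=44108109, p(89)=49995925, p(90)=56634173, p(91)=64112359, p(92)=72533807, p(93)=82010177, p(94)=92669720, p(95)=104651419, p(96)=118114304, p(97)=133230930, p(98)=150198136, p(99)=169229875, p(100)=190569292, p(101)=214481126, p(102)=241265379, p(103)=271248950, p(104)=304801365, p(105)=342325709, p(106)=384276336, p(107)=431149389, p(108)=483502844, p(109)=541946240, p(110)=607163746, p(111)=679903203, p(112)=761002156, p(113)=851376628, p(114)=952050665, p(115)=1064144451, p(116)=1188908248, p(117)=1327710076, p(118)=1482074143, p(119)=1653668665, p(120)=1844349560, p(121)=2056148051, p(122)=2291320912, p(123)=2552338241, p(124)=2841940500, p(125)=3163127352, p(126)=3519222692, p(127)=3913864295, p(128)=4351078600, p(129)=4835271870, p(130)=5371315400, p(131)=5964539504, p(132)=6620830889, p(133)=7346629512, p(134)=8149040695, p(135)=9035836076, p(136)=10015581680, p(137)=11097645016, p(138)=12292341831, p(139)=13610949895, p(140)=15065878135, p(141)=16670689208, p(142)=18440293320, p(143)=20390982757, p(144)=22540654445, p(145)=24908858009, p(146)=27517052599, p(147)=30388671978, p(148)=33549419497, p(149)=37027355200, p(150)=40853235313, p(151)=45060624582, p(152)=49686288421, p(153)=54770336324, p(154)=60356673280, p(155)=66493182097, p(156)=73232243759, p(157)=80630964769, p(158)=88751778802, p(159)=97662728555, p(160)=107438159466, p(161)=118159068427, p(162)=129913904637, p(163)=142798995930, p(164)=156919475295, p(165)=172389800255, p(166)=189334822579, p(167)=207890420102, p(168)=228204732751, p(169)=250438925115, p(170)=274768617130, p(171)=301384802048, p(172)=330495499613, p(173)=362326859895, p(174)=397125074750, p(175)=435157697830, p(176)=476715857290, p(177)=522115831195, p(178)=571701605655, p(179)=625846753120, p(180)=684957390936, p(181)=749474411781.
Final step: p(182) = p(181) + p(180) - p(177) - p(175) + p(170) + p(167) - p(160) - p(156) + p(147) + p(142) - p(131) - p(125) + p(112) + p(105) - p(90) - p(82) + p(65) + p(56) - p(37) - p(27) + p(6)
= 749474411781 + 684957390936 - 522115831195 - 435157697830 + 274768617130 + 207890420102 - 107438159466 - 73232243759 + 30388671978 + 18440293320 - 5964539504 - 3163127352 + 761002156 + 342325709 - 56634173 - 20506255 + 2012558 + 526823 - 21637 - 3010 + 11
= 819876908323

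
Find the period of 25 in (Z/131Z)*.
65

131 is prime, so ord(25) divides φ(131) = 130.
Divisors of 130: 1, 2, 5, 10, 13, 26, 65, 130.
Repeated squaring: 25^1 ≡ 25, 25^2 ≡ 101, 25^4 ≡ 114, 25^8 ≡ 27, 25^16 ≡ 74, 25^32 ≡ 105, 25^64 ≡ 21, 25^128 ≡ 48 (mod 131).
Test 25^d mod 131 for each divisor d in increasing order:
25^1 ≡ 25
25^2 ≡ 101
25^5 = 25^4·25^1 ≡ 99
25^10 = 25^8·25^2 ≡ 107
25^13 = 25^8·25^4·25^1 ≡ 53
25^26 = 25^16·25^8·25^2 ≡ 58
25^65 = 25^64·25^1 ≡ 1  ← first divisor giving 1
The order is 65.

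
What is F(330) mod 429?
187

Matrix identity: Q^n = [[F_(n+1), F_n], [F_n, F_(n-1)]] with Q = [[1,1],[1,0]].
n = 330 = 101001010₂. Square-and-multiply, entries mod 429:
Q^1 = [[1,1],[1,0]]
Q^2 = (Q^1)² = [[2,1],[1,1]]
Q^5 = (Q^2)²·Q = [[8,5],[5,3]]
Q^10 = (Q^5)² = [[89,55],[55,34]]
Q^20 = (Q^10)² = [[221,330],[330,320]]
Q^41 = (Q^20)²·Q = [[364,298],[298,66]]
Q^82 = (Q^41)² = [[365,298],[298,67]]
Q^165 = (Q^82)²·Q = [[272,236],[236,36]]
Q^330 = (Q^165)² = [[122,187],[187,364]]
F_330 mod 429 = Q^330[0][1] = 187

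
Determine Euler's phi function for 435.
224

435 = 3 × 5 × 29
φ(n) = n × ∏(1 - 1/p) for each prime p dividing n
φ(435) = 435 × (1 - 1/3) × (1 - 1/5) × (1 - 1/29) = 224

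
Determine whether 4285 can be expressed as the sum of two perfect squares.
21² + 62² (a=21, b=62)

Factorization: 4285 = 5 × 857
By Fermat: n is sum of two squares iff every prime p ≡ 3 (mod 4) appears to even power.
All primes ≡ 3 (mod 4) appear to even power.
Search a = 0, 1, 2, … for 4285 - a² a perfect square: first hit at a = 21: 4285 - 441 = 3844 = 62².
4285 = 21² + 62² = 441 + 3844 ✓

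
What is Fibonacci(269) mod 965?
364

Matrix identity: Q^n = [[F_(n+1), F_n], [F_n, F_(n-1)]] with Q = [[1,1],[1,0]].
n = 269 = 100001101₂. Square-and-multiply, entries mod 965:
Q^1 = [[1,1],[1,0]]
Q^2 = (Q^1)² = [[2,1],[1,1]]
Q^4 = (Q^2)² = [[5,3],[3,2]]
Q^8 = (Q^4)² = [[34,21],[21,13]]
Q^16 = (Q^8)² = [[632,22],[22,610]]
Q^33 = (Q^16)²·Q = [[702,398],[398,304]]
Q^67 = (Q^33)²·Q = [[711,798],[798,878]]
Q^134 = (Q^67)² = [[730,12],[12,718]]
Q^269 = (Q^134)²·Q = [[370,364],[364,6]]
F_269 mod 965 = Q^269[0][1] = 364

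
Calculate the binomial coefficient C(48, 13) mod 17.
14

Using Lucas' theorem:
Write n=48 and k=13 in base 17:
n in base 17: [2, 14]
k in base 17: [0, 13]
C(48,13) mod 17 = ∏ C(n_i, k_i) mod 17
Digit binomials (mod 17): C(2,0) = 1; C(14,13) = 14
Product: 1 × 14 = 14 ≡ 14 (mod 17)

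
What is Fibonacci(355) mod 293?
85

Matrix identity: Q^n = [[F_(n+1), F_n], [F_n, F_(n-1)]] with Q = [[1,1],[1,0]].
n = 355 = 101100011₂. Square-and-multiply, entries mod 293:
Q^1 = [[1,1],[1,0]]
Q^2 = (Q^1)² = [[2,1],[1,1]]
Q^5 = (Q^2)²·Q = [[8,5],[5,3]]
Q^11 = (Q^5)²·Q = [[144,89],[89,55]]
Q^22 = (Q^11)² = [[236,131],[131,105]]
Q^44 = (Q^22)² = [[193,135],[135,58]]
Q^88 = (Q^44)² = [[97,190],[190,200]]
Q^177 = (Q^88)²·Q = [[268,94],[94,174]]
Q^355 = (Q^177)²·Q = [[27,85],[85,235]]
F_355 mod 293 = Q^355[0][1] = 85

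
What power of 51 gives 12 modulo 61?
16

Baby-step giant-step with step n = ⌈√61⌉ = 8.
Baby steps 51^j mod 61 (j:value) for j=0..7: 0:1, 1:51, 2:39, 3:37, 4:57, 5:40, 6:27, 7:35.
Giant-step multiplier: 51^(-8) ≡ 51^(60-8) = 51^52 ≡ 42 (mod 61).
Giant steps γ_i = 12·42^i mod 61: γ_0=12, γ_1=16, γ_2=1 (in table at j=0).
x = i·n + j = 2·8 + 0 = 16.
Check: 51^16 ≡ 12 (mod 61).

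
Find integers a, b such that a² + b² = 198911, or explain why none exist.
Not possible

Factorization: 198911 = 19^3 × 29
By Fermat: n is sum of two squares iff every prime p ≡ 3 (mod 4) appears to even power.
Prime(s) ≡ 3 (mod 4) with odd exponent: [(19, 3)]
Therefore 198911 cannot be expressed as a² + b².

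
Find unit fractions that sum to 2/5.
1/3 + 1/15

Greedy algorithm:
2/5: ceiling(5/2) = 3, use 1/3
1/15: ceiling(15/1) = 15, use 1/15
Result: 2/5 = 1/3 + 1/15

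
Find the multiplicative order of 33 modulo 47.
46

47 is prime, so ord(33) divides φ(47) = 46.
Divisors of 46: 1, 2, 23, 46.
Repeated squaring: 33^1 ≡ 33, 33^2 ≡ 8, 33^4 ≡ 17, 33^8 ≡ 7, 33^16 ≡ 2, 33^32 ≡ 4 (mod 47).
Test 33^d mod 47 for each divisor d in increasing order:
33^1 ≡ 33
33^2 ≡ 8
33^23 = 33^16·33^4·33^2·33^1 ≡ 46
33^46 = 33^32·33^8·33^4·33^2 ≡ 1  ← first divisor giving 1
The order is 46.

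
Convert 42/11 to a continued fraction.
[3; 1, 4, 2]

Euclidean algorithm steps:
42 = 3 × 11 + 9
11 = 1 × 9 + 2
9 = 4 × 2 + 1
2 = 2 × 1 + 0
Continued fraction: [3; 1, 4, 2]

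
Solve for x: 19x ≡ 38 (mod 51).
x ≡ 2 (mod 51)

gcd(19, 51) = 1, which divides 38, so solutions exist.
Find 19^(-1) mod 51 by the extended Euclidean algorithm:
51 = 2 × 19 + 13  ⟹  13 = (1)·51 + (-2)·19
19 = 1 × 13 + 6  ⟹  6 = (-1)·51 + (3)·19
13 = 2 × 6 + 1  ⟹  1 = (3)·51 + (-8)·19
So (-8)·19 ≡ 1 (mod 51), i.e. 19^(-1) ≡ -8 ≡ 43 (mod 51).
x ≡ 43 × 38 = 1634 ≡ 2 (mod 51).
Check: 19 × 2 = 38 ≡ 38 (mod 51).
Unique solution: x ≡ 2 (mod 51)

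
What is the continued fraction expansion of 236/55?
[4; 3, 2, 3, 2]

Euclidean algorithm steps:
236 = 4 × 55 + 16
55 = 3 × 16 + 7
16 = 2 × 7 + 2
7 = 3 × 2 + 1
2 = 2 × 1 + 0
Continued fraction: [4; 3, 2, 3, 2]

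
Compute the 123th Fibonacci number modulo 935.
882

Matrix identity: Q^n = [[F_(n+1), F_n], [F_n, F_(n-1)]] with Q = [[1,1],[1,0]].
n = 123 = 1111011₂. Square-and-multiply, entries mod 935:
Q^1 = [[1,1],[1,0]]
Q^3 = (Q^1)²·Q = [[3,2],[2,1]]
Q^7 = (Q^3)²·Q = [[21,13],[13,8]]
Q^15 = (Q^7)²·Q = [[52,610],[610,377]]
Q^30 = (Q^15)² = [[804,825],[825,914]]
Q^61 = (Q^30)²·Q = [[166,276],[276,825]]
Q^123 = (Q^61)²·Q = [[443,882],[882,496]]
F_123 mod 935 = Q^123[0][1] = 882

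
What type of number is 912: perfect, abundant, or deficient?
abundant

Proper divisors of 912: sum = 1 + 2 + 3 + 4 + 6 + 8 + 12 + 16 + ... + 152 + 228 + 304 + 456 (19 divisors) = 1568
Since 1568 > 912, 912 is abundant.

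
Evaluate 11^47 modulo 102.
65

Repeated squaring. Binary of 47 = 101111.
11^1 ≡ 11 (mod 102); 11^2 ≡ 19 (mod 102); 11^4 ≡ 55 (mod 102); 11^8 ≡ 67 (mod 102); 11^16 ≡ 1 (mod 102); 11^32 ≡ 1 (mod 102)
11^47 = 11^1 × 11^2 × 11^4 × 11^8 × 11^32 ≡ 65 (mod 102)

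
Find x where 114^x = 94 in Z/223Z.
178

Baby-step giant-step with step n = ⌈√223⌉ = 15.
Baby steps 114^j mod 223 (j:value) for j=0..14: 0:1, 1:114, 2:62, 3:155, 4:53, 5:21, 6:164, 7:187, 8:133, 9:221, 10:218, 11:99, 12:136, 13:117, 14:181.
Giant-step multiplier: 114^(-15) ≡ 114^(222-15) = 114^207 ≡ 206 (mod 223).
Giant steps γ_i = 94·206^i mod 223: γ_0=94, γ_1=186, γ_2=183, γ_3=11, γ_4=36, γ_5=57, γ_6=146, γ_7=194, γ_8=47, γ_9=93, γ_10=203, γ_11=117 (in table at j=13).
x = i·n + j = 11·15 + 13 = 178.
Check: 114^178 ≡ 94 (mod 223).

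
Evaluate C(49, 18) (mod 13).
2

Using Lucas' theorem:
Write n=49 and k=18 in base 13:
n in base 13: [3, 10]
k in base 13: [1, 5]
C(49,18) mod 13 = ∏ C(n_i, k_i) mod 13
Digit binomials (mod 13): C(3,1) = 3; C(10,5) = 252 ≡ 5
Product: 3 × 5 = 15 ≡ 2 (mod 13)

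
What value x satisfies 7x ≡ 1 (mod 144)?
103

gcd(7, 144) = 1, so the inverse exists.
Extended Euclidean algorithm on (144, 7):
144 = 20 × 7 + 4  ⟹  4 = (1)·144 + (-20)·7
7 = 1 × 4 + 3  ⟹  3 = (-1)·144 + (21)·7
4 = 1 × 3 + 1  ⟹  1 = (2)·144 + (-41)·7
So (-41)·7 ≡ 1 (mod 144), i.e. 7^(-1) ≡ -41 ≡ 103 (mod 144).
Check: 7 × 103 = 721 ≡ 1 (mod 144)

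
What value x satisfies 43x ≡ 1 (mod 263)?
104

gcd(43, 263) = 1, so the inverse exists.
Extended Euclidean algorithm on (263, 43):
263 = 6 × 43 + 5  ⟹  5 = (1)·263 + (-6)·43
43 = 8 × 5 + 3  ⟹  3 = (-8)·263 + (49)·43
5 = 1 × 3 + 2  ⟹  2 = (9)·263 + (-55)·43
3 = 1 × 2 + 1  ⟹  1 = (-17)·263 + (104)·43
So (104)·43 ≡ 1 (mod 263), i.e. 43^(-1) ≡ 104 (mod 263).
Check: 43 × 104 = 4472 ≡ 1 (mod 263)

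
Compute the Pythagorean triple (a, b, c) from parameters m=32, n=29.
(183, 1856, 1865)

Euclid's formula: a = m² - n², b = 2mn, c = m² + n²
m = 32, n = 29
a = 32² - 29² = 1024 - 841 = 183
b = 2 × 32 × 29 = 1856
c = 32² + 29² = 1024 + 841 = 1865
Verification: 183² + 1856² = 33489 + 3444736 = 3478225 = 1865² ✓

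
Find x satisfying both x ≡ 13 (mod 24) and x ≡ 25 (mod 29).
373

Using Chinese Remainder Theorem:
M = 24 × 29 = 696
M1 = 29, M2 = 24
y1 = 29^(-1) mod 24 = 5
y2 = 24^(-1) mod 29 = 23
x = (13×29×5 + 25×24×23) mod 696 = 373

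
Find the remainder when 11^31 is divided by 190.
11

Repeated squaring. Binary of 31 = 11111.
11^1 ≡ 11 (mod 190); 11^2 ≡ 121 (mod 190); 11^4 ≡ 11 (mod 190); 11^8 ≡ 121 (mod 190); 11^16 ≡ 11 (mod 190)
11^31 = 11^1 × 11^2 × 11^4 × 11^8 × 11^16 ≡ 11 (mod 190)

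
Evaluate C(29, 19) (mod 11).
0

Using Lucas' theorem:
Write n=29 and k=19 in base 11:
n in base 11: [2, 7]
k in base 11: [1, 8]
C(29,19) mod 11 = ∏ C(n_i, k_i) mod 11
Digit binomials (mod 11): C(2,1) = 2; C(7,8) = 0 (k_i > n_i)
Product: 2 × 0 = 0 ≡ 0 (mod 11)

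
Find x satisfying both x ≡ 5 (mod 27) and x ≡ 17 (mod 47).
1004

Using Chinese Remainder Theorem:
M = 27 × 47 = 1269
M1 = 47, M2 = 27
y1 = 47^(-1) mod 27 = 23
y2 = 27^(-1) mod 47 = 7
x = (5×47×23 + 17×27×7) mod 1269 = 1004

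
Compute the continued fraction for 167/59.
[2; 1, 4, 1, 9]

Euclidean algorithm steps:
167 = 2 × 59 + 49
59 = 1 × 49 + 10
49 = 4 × 10 + 9
10 = 1 × 9 + 1
9 = 9 × 1 + 0
Continued fraction: [2; 1, 4, 1, 9]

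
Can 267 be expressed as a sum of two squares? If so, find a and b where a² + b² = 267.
Not possible

Factorization: 267 = 3 × 89
By Fermat: n is sum of two squares iff every prime p ≡ 3 (mod 4) appears to even power.
Prime(s) ≡ 3 (mod 4) with odd exponent: [(3, 1)]
Therefore 267 cannot be expressed as a² + b².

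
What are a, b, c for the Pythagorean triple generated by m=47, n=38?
(765, 3572, 3653)

Euclid's formula: a = m² - n², b = 2mn, c = m² + n²
m = 47, n = 38
a = 47² - 38² = 2209 - 1444 = 765
b = 2 × 47 × 38 = 3572
c = 47² + 38² = 2209 + 1444 = 3653
Verification: 765² + 3572² = 585225 + 12759184 = 13344409 = 3653² ✓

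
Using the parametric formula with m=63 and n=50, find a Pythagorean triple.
(1469, 6300, 6469)

Euclid's formula: a = m² - n², b = 2mn, c = m² + n²
m = 63, n = 50
a = 63² - 50² = 3969 - 2500 = 1469
b = 2 × 63 × 50 = 6300
c = 63² + 50² = 3969 + 2500 = 6469
Verification: 1469² + 6300² = 2157961 + 39690000 = 41847961 = 6469² ✓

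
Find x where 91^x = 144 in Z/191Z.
176

Baby-step giant-step with step n = ⌈√191⌉ = 14.
Baby steps 91^j mod 191 (j:value) for j=0..13: 0:1, 1:91, 2:68, 3:76, 4:40, 5:11, 6:46, 7:175, 8:72, 9:58, 10:121, 11:124, 12:15, 13:28.
Giant-step multiplier: 91^(-14) ≡ 91^(190-14) = 91^176 ≡ 144 (mod 191).
Giant steps γ_i = 144·144^i mod 191: γ_0=144, γ_1=108, γ_2=81, γ_3=13, γ_4=153, γ_5=67, γ_6=98, γ_7=169, γ_8=79, γ_9=107, γ_10=128, γ_11=96, γ_12=72 (in table at j=8).
x = i·n + j = 12·14 + 8 = 176.
Check: 91^176 ≡ 144 (mod 191).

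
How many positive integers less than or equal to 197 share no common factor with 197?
196

197 = 197
φ(n) = n × ∏(1 - 1/p) for each prime p dividing n
φ(197) = 197 × (1 - 1/197) = 196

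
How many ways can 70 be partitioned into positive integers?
4087968

p(n) counts ways to write n as a sum of positive integers (order ignored).
Euler's pentagonal recurrence: p(k) = p(k-1) + p(k-2) - p(k-5) - p(k-7) + p(k-12) + p(k-15) - ... (offsets j(3j∓1)/2, signs ++--, p(0)=1, p(<0)=0).
DP table for k = 0..69: p(0)=1, p(1)=1, p(2)=2, p(3)=3, p(4)=5, p(5)=7, p(6)=11, p(7)=15, p(8)=22, p(9)=30, p(10)=42, p(11)=56, p(12)=77, p(13)=101, p(14)=135, p(15)=176, p(16)=231, p(17)=297, p(18)=385, p(19)=490, p(20)=627, p(21)=792, p(22)=1002, p(23)=1255, p(24)=1575, p(25)=1958, p(26)=2436, p(27)=3010, p(28)=3718, p(29)=4565, p(30)=5604, p(31)=6842, p(32)=8349, p(33)=10143, p(34)=12310, p(35)=14883, p(36)=17977, p(37)=21637, p(38)=26015, p(39)=31185, p(40)=37338, p(41)=44583, p(42)=53174, p(43)=63261, p(44)=75175, p(45)=89134, p(46)=105558, p(47)=124754, p(48)=147273, p(49)=173525, p(50)=204226, p(51)=239943, p(52)=281589, p(53)=329931, p(54)=386155, p(55)=451276, p(56)=526823, p(57)=614154, p(58)=715220, p(59)=831820, p(60)=966467, p(61)=1121505, p(62)=1300156, p(63)=1505499, p(64)=1741630, p(65)=2012558, p(66)=2323520, p(67)=2679689, p(68)=3087735, p(69)=3554345.
Final step: p(70) = p(69) + p(68) - p(65) - p(63) + p(58) + p(55) - p(48) - p(44) + p(35) + p(30) - p(19) - p(13) + p(0)
= 3554345 + 3087735 - 2012558 - 1505499 + 715220 + 451276 - 147273 - 75175 + 14883 + 5604 - 490 - 101 + 1
= 4087968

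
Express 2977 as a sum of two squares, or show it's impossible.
24² + 49² (a=24, b=49)

Factorization: 2977 = 13 × 229
By Fermat: n is sum of two squares iff every prime p ≡ 3 (mod 4) appears to even power.
All primes ≡ 3 (mod 4) appear to even power.
Search a = 0, 1, 2, … for 2977 - a² a perfect square: first hit at a = 24: 2977 - 576 = 2401 = 49².
2977 = 24² + 49² = 576 + 2401 ✓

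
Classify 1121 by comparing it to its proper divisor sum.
deficient

Proper divisors of 1121: sum = 1 + 19 + 59 = 79
Since 79 < 1121, 1121 is deficient.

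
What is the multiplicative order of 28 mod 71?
70

71 is prime, so ord(28) divides φ(71) = 70.
Divisors of 70: 1, 2, 5, 7, 10, 14, 35, 70.
Repeated squaring: 28^1 ≡ 28, 28^2 ≡ 3, 28^4 ≡ 9, 28^8 ≡ 10, 28^16 ≡ 29, 28^32 ≡ 60, 28^64 ≡ 50 (mod 71).
Test 28^d mod 71 for each divisor d in increasing order:
28^1 ≡ 28
28^2 ≡ 3
28^5 = 28^4·28^1 ≡ 39
28^7 = 28^4·28^2·28^1 ≡ 46
28^10 = 28^8·28^2 ≡ 30
28^14 = 28^8·28^4·28^2 ≡ 57
28^35 = 28^32·28^2·28^1 ≡ 70
28^70 = 28^64·28^4·28^2 ≡ 1  ← first divisor giving 1
The order is 70.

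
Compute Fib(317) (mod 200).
197

Matrix identity: Q^n = [[F_(n+1), F_n], [F_n, F_(n-1)]] with Q = [[1,1],[1,0]].
n = 317 = 100111101₂. Square-and-multiply, entries mod 200:
Q^1 = [[1,1],[1,0]]
Q^2 = (Q^1)² = [[2,1],[1,1]]
Q^4 = (Q^2)² = [[5,3],[3,2]]
Q^9 = (Q^4)²·Q = [[55,34],[34,21]]
Q^19 = (Q^9)²·Q = [[165,181],[181,184]]
Q^39 = (Q^19)²·Q = [[155,186],[186,169]]
Q^79 = (Q^39)²·Q = [[85,21],[21,64]]
Q^158 = (Q^79)² = [[66,129],[129,137]]
Q^317 = (Q^158)²·Q = [[184,197],[197,187]]
F_317 mod 200 = Q^317[0][1] = 197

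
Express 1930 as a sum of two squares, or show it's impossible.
9² + 43² (a=9, b=43)

Factorization: 1930 = 2 × 5 × 193
By Fermat: n is sum of two squares iff every prime p ≡ 3 (mod 4) appears to even power.
All primes ≡ 3 (mod 4) appear to even power.
Search a = 0, 1, 2, … for 1930 - a² a perfect square: first hit at a = 9: 1930 - 81 = 1849 = 43².
1930 = 9² + 43² = 81 + 1849 ✓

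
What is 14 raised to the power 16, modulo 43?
15

Repeated squaring. Binary of 16 = 10000.
14^1 ≡ 14 (mod 43); 14^2 ≡ 24 (mod 43); 14^4 ≡ 17 (mod 43); 14^8 ≡ 31 (mod 43); 14^16 ≡ 15 (mod 43)
14^16 = 14^16 ≡ 15 (mod 43)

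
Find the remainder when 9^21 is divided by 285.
159

Repeated squaring. Binary of 21 = 10101.
9^1 ≡ 9 (mod 285); 9^2 ≡ 81 (mod 285); 9^4 ≡ 6 (mod 285); 9^8 ≡ 36 (mod 285); 9^16 ≡ 156 (mod 285)
9^21 = 9^1 × 9^4 × 9^16 ≡ 159 (mod 285)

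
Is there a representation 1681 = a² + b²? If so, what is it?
0² + 41² (a=0, b=41)

Factorization: 1681 = 41^2
By Fermat: n is sum of two squares iff every prime p ≡ 3 (mod 4) appears to even power.
All primes ≡ 3 (mod 4) appear to even power.
Search a = 0, 1, 2, … for 1681 - a² a perfect square: first hit at a = 0: 1681 - 0 = 1681 = 41².
1681 = 0² + 41² = 0 + 1681 ✓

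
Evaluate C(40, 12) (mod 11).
10

Using Lucas' theorem:
Write n=40 and k=12 in base 11:
n in base 11: [3, 7]
k in base 11: [1, 1]
C(40,12) mod 11 = ∏ C(n_i, k_i) mod 11
Digit binomials (mod 11): C(3,1) = 3; C(7,1) = 7
Product: 3 × 7 = 21 ≡ 10 (mod 11)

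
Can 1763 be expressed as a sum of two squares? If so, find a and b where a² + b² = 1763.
Not possible

Factorization: 1763 = 41 × 43
By Fermat: n is sum of two squares iff every prime p ≡ 3 (mod 4) appears to even power.
Prime(s) ≡ 3 (mod 4) with odd exponent: [(43, 1)]
Therefore 1763 cannot be expressed as a² + b².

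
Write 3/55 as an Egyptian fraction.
1/19 + 1/523 + 1/546535

Greedy algorithm:
3/55: ceiling(55/3) = 19, use 1/19
2/1045: ceiling(1045/2) = 523, use 1/523
1/546535: ceiling(546535/1) = 546535, use 1/546535
Result: 3/55 = 1/19 + 1/523 + 1/546535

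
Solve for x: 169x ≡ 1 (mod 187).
135

gcd(169, 187) = 1, so the inverse exists.
Extended Euclidean algorithm on (187, 169):
187 = 1 × 169 + 18  ⟹  18 = (1)·187 + (-1)·169
169 = 9 × 18 + 7  ⟹  7 = (-9)·187 + (10)·169
18 = 2 × 7 + 4  ⟹  4 = (19)·187 + (-21)·169
7 = 1 × 4 + 3  ⟹  3 = (-28)·187 + (31)·169
4 = 1 × 3 + 1  ⟹  1 = (47)·187 + (-52)·169
So (-52)·169 ≡ 1 (mod 187), i.e. 169^(-1) ≡ -52 ≡ 135 (mod 187).
Check: 169 × 135 = 22815 ≡ 1 (mod 187)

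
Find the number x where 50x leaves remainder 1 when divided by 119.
50

gcd(50, 119) = 1, so the inverse exists.
Extended Euclidean algorithm on (119, 50):
119 = 2 × 50 + 19  ⟹  19 = (1)·119 + (-2)·50
50 = 2 × 19 + 12  ⟹  12 = (-2)·119 + (5)·50
19 = 1 × 12 + 7  ⟹  7 = (3)·119 + (-7)·50
12 = 1 × 7 + 5  ⟹  5 = (-5)·119 + (12)·50
7 = 1 × 5 + 2  ⟹  2 = (8)·119 + (-19)·50
5 = 2 × 2 + 1  ⟹  1 = (-21)·119 + (50)·50
So (50)·50 ≡ 1 (mod 119), i.e. 50^(-1) ≡ 50 (mod 119).
Check: 50 × 50 = 2500 ≡ 1 (mod 119)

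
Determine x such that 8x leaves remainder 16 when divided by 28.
x ≡ 2 (mod 7)

gcd(8, 28) = 4, which divides 16, so solutions exist.
Divide through by 4: 2x ≡ 4 (mod 7).
Find 2^(-1) mod 7 by the extended Euclidean algorithm:
7 = 3 × 2 + 1  ⟹  1 = (1)·7 + (-3)·2
So (-3)·2 ≡ 1 (mod 7), i.e. 2^(-1) ≡ -3 ≡ 4 (mod 7).
x ≡ 4 × 4 = 16 ≡ 2 (mod 7).
Check: 8 × 2 = 16 ≡ 16 (mod 28).
x ≡ 2 (mod 7), giving 4 solutions mod 28.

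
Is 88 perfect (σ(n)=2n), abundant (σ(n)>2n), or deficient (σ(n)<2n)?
abundant

Proper divisors of 88: sum = 1 + 2 + 4 + 8 + 11 + 22 + 44 = 92
Since 92 > 88, 88 is abundant.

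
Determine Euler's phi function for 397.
396

397 = 397
φ(n) = n × ∏(1 - 1/p) for each prime p dividing n
φ(397) = 397 × (1 - 1/397) = 396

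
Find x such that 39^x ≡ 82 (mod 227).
204

Baby-step giant-step with step n = ⌈√227⌉ = 16.
Baby steps 39^j mod 227 (j:value) for j=0..15: 0:1, 1:39, 2:159, 3:72, 4:84, 5:98, 6:190, 7:146, 8:19, 9:60, 10:70, 11:6, 12:7, 13:46, 14:205, 15:50.
Giant-step multiplier: 39^(-16) ≡ 39^(226-16) = 39^210 ≡ 144 (mod 227).
Giant steps γ_i = 82·144^i mod 227: γ_0=82, γ_1=4, γ_2=122, γ_3=89, γ_4=104, γ_5=221, γ_6=44, γ_7=207, γ_8=71, γ_9=9, γ_10=161, γ_11=30, γ_12=7 (in table at j=12).
x = i·n + j = 12·16 + 12 = 204.
Check: 39^204 ≡ 82 (mod 227).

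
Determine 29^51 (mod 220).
29

Repeated squaring. Binary of 51 = 110011.
29^1 ≡ 29 (mod 220); 29^2 ≡ 181 (mod 220); 29^4 ≡ 201 (mod 220); 29^8 ≡ 141 (mod 220); 29^16 ≡ 81 (mod 220); 29^32 ≡ 181 (mod 220)
29^51 = 29^1 × 29^2 × 29^16 × 29^32 ≡ 29 (mod 220)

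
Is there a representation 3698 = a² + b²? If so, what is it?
43² + 43² (a=43, b=43)

Factorization: 3698 = 2 × 43^2
By Fermat: n is sum of two squares iff every prime p ≡ 3 (mod 4) appears to even power.
All primes ≡ 3 (mod 4) appear to even power.
Search a = 0, 1, 2, … for 3698 - a² a perfect square: first hit at a = 43: 3698 - 1849 = 1849 = 43².
3698 = 43² + 43² = 1849 + 1849 ✓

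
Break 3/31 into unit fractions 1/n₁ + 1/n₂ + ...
1/11 + 1/171 + 1/58311

Greedy algorithm:
3/31: ceiling(31/3) = 11, use 1/11
2/341: ceiling(341/2) = 171, use 1/171
1/58311: ceiling(58311/1) = 58311, use 1/58311
Result: 3/31 = 1/11 + 1/171 + 1/58311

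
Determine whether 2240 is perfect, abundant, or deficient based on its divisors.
abundant

Proper divisors of 2240: sum = 1 + 2 + 4 + 5 + 7 + 8 + 10 + 14 + ... + 320 + 448 + 560 + 1120 (27 divisors) = 3856
Since 3856 > 2240, 2240 is abundant.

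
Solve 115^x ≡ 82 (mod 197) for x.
99

Baby-step giant-step with step n = ⌈√197⌉ = 15.
Baby steps 115^j mod 197 (j:value) for j=0..14: 0:1, 1:115, 2:26, 3:35, 4:85, 5:122, 6:43, 7:20, 8:133, 9:126, 10:109, 11:124, 12:76, 13:72, 14:6.
Giant-step multiplier: 115^(-15) ≡ 115^(196-15) = 115^181 ≡ 2 (mod 197).
Giant steps γ_i = 82·2^i mod 197: γ_0=82, γ_1=164, γ_2=131, γ_3=65, γ_4=130, γ_5=63, γ_6=126 (in table at j=9).
x = i·n + j = 6·15 + 9 = 99.
Check: 115^99 ≡ 82 (mod 197).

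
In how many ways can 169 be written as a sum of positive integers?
250438925115

p(n) counts ways to write n as a sum of positive integers (order ignored).
Euler's pentagonal recurrence: p(k) = p(k-1) + p(k-2) - p(k-5) - p(k-7) + p(k-12) + p(k-15) - ... (offsets j(3j∓1)/2, signs ++--, p(0)=1, p(<0)=0).
DP table for k = 0..168: p(0)=1, p(1)=1, p(2)=2, p(3)=3, p(4)=5, p(5)=7, p(6)=11, p(7)=15, p(8)=22, p(9)=30, p(10)=42, p(11)=56, p(12)=77, p(13)=101, p(14)=135, p(15)=176, p(16)=231, p(17)=297, p(18)=385, p(19)=490, p(20)=627, p(21)=792, p(22)=1002, p(23)=1255, p(24)=1575, p(25)=1958, p(26)=2436, p(27)=3010, p(28)=3718, p(29)=4565, p(30)=5604, p(31)=6842, p(32)=8349, p(33)=10143, p(34)=12310, p(35)=14883, p(36)=17977, p(37)=21637, p(38)=26015, p(39)=31185, p(40)=37338, p(41)=44583, p(42)=53174, p(43)=63261, p(44)=75175, p(45)=89134, p(46)=105558, p(47)=124754, p(48)=147273, p(49)=173525, p(50)=204226, p(51)=239943, p(52)=281589, p(53)=329931, p(54)=386155, p(55)=451276, p(56)=526823, p(57)=614154, p(58)=715220, p(59)=831820, p(60)=966467, p(61)=1121505, p(62)=1300156, p(63)=1505499, p(64)=1741630, p(65)=2012558, p(66)=2323520, p(67)=2679689, p(68)=3087735, p(69)=3554345, p(70)=4087968, p(71)=4697205, p(72)=5392783, p(73)=6185689, p(74)=7089500, p(75)=8118264, p(76)=9289091, p(77)=10619863, p(78)=12132164, p(79)=13848650, p(80)=15796476, p(81)=18004327, p(82)=20506255, p(83)=23338469, p(84)=26543660, p(85)=30167357, p(86)=34262962, p(87)=38887673, p(88)=44108109, p(89)=49995925, p(90)=56634173, p(91)=64112359, p(92)=72533807, p(93)=82010177, p(94)=92669720, p(95)=104651419, p(96)=118114304, p(97)=133230930, p(98)=150198136, p(99)=169229875, p(100)=190569292, p(101)=214481126, p(102)=241265379, p(103)=271248950, p(104)=304801365, p(105)=342325709, p(106)=384276336, p(107)=431149389, p(108)=483502844, p(109)=541946240, p(110)=607163746, p(111)=679903203, p(112)=761002156, p(113)=851376628, p(114)=952050665, p(115)=1064144451, p(116)=1188908248, p(117)=1327710076, p(118)=1482074143, p(119)=1653668665, p(120)=1844349560, p(121)=2056148051, p(122)=2291320912, p(123)=2552338241, p(124)=2841940500, p(125)=3163127352, p(126)=3519222692, p(127)=3913864295, p(128)=4351078600, p(129)=4835271870, p(130)=5371315400, p(131)=5964539504, p(132)=6620830889, p(133)=7346629512, p(134)=8149040695, p(135)=9035836076, p(136)=10015581680, p(137)=11097645016, p(138)=12292341831, p(139)=13610949895, p(140)=15065878135, p(141)=16670689208, p(142)=18440293320, p(143)=20390982757, p(144)=22540654445, p(145)=24908858009, p(146)=27517052599, p(147)=30388671978, p(148)=33549419497, p(149)=37027355200, p(150)=40853235313, p(151)=45060624582, p(152)=49686288421, p(153)=54770336324, p(154)=60356673280, p(155)=66493182097, p(156)=73232243759, p(157)=80630964769, p(158)=88751778802, p(159)=97662728555, p(160)=107438159466, p(161)=118159068427, p(162)=129913904637, p(163)=142798995930, p(164)=156919475295, p(165)=172389800255, p(166)=189334822579, p(167)=207890420102, p(168)=228204732751.
Final step: p(169) = p(168) + p(167) - p(164) - p(162) + p(157) + p(154) - p(147) - p(143) + p(134) + p(129) - p(118) - p(112) + p(99) + p(92) - p(77) - p(69) + p(52) + p(43) - p(24) - p(14)
= 228204732751 + 207890420102 - 156919475295 - 129913904637 + 80630964769 + 60356673280 - 30388671978 - 20390982757 + 8149040695 + 4835271870 - 1482074143 - 761002156 + 169229875 + 72533807 - 10619863 - 3554345 + 281589 + 63261 - 1575 - 135
= 250438925115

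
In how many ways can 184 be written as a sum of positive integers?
980462880430

p(n) counts ways to write n as a sum of positive integers (order ignored).
Euler's pentagonal recurrence: p(k) = p(k-1) + p(k-2) - p(k-5) - p(k-7) + p(k-12) + p(k-15) - ... (offsets j(3j∓1)/2, signs ++--, p(0)=1, p(<0)=0).
DP table for k = 0..183: p(0)=1, p(1)=1, p(2)=2, p(3)=3, p(4)=5, p(5)=7, p(6)=11, p(7)=15, p(8)=22, p(9)=30, p(10)=42, p(11)=56, p(12)=77, p(13)=101, p(14)=135, p(15)=176, p(16)=231, p(17)=297, p(18)=385, p(19)=490, p(20)=627, p(21)=792, p(22)=1002, p(23)=1255, p(24)=1575, p(25)=1958, p(26)=2436, p(27)=3010, p(28)=3718, p(29)=4565, p(30)=5604, p(31)=6842, p(32)=8349, p(33)=10143, p(34)=12310, p(35)=14883, p(36)=17977, p(37)=21637, p(38)=26015, p(39)=31185, p(40)=37338, p(41)=44583, p(42)=53174, p(43)=63261, p(44)=75175, p(45)=89134, p(46)=105558, p(47)=124754, p(48)=147273, p(49)=173525, p(50)=204226, p(51)=239943, p(52)=281589, p(53)=329931, p(54)=386155, p(55)=451276, p(56)=526823, p(57)=614154, p(58)=715220, p(59)=831820, p(60)=966467, p(61)=1121505, p(62)=1300156, p(63)=1505499, p(64)=1741630, p(65)=2012558, p(66)=2323520, p(67)=2679689, p(68)=3087735, p(69)=3554345, p(70)=4087968, p(71)=4697205, p(72)=5392783, p(73)=6185689, p(74)=7089500, p(75)=8118264, p(76)=9289091, p(77)=10619863, p(78)=12132164, p(79)=13848650, p(80)=15796476, p(81)=18004327, p(82)=20506255, p(83)=23338469, p(84)=26543660, p(85)=30167357, p(86)=34262962, p(87)=38887673, p(88)=44108109, p(89)=49995925, p(90)=56634173, p(91)=64112359, p(92)=72533807, p(93)=82010177, p(94)=92669720, p(95)=104651419, p(96)=118114304, p(97)=133230930, p(98)=150198136, p(99)=169229875, p(100)=190569292, p(101)=214481126, p(102)=241265379, p(103)=271248950, p(104)=304801365, p(105)=342325709, p(106)=384276336, p(107)=431149389, p(108)=483502844, p(109)=541946240, p(110)=607163746, p(111)=679903203, p(112)=761002156, p(113)=851376628, p(114)=952050665, p(115)=1064144451, p(116)=1188908248, p(117)=1327710076, p(118)=1482074143, p(119)=1653668665, p(120)=1844349560, p(121)=2056148051, p(122)=2291320912, p(123)=2552338241, p(124)=2841940500, p(125)=3163127352, p(126)=3519222692, p(127)=3913864295, p(128)=4351078600, p(129)=4835271870, p(130)=5371315400, p(131)=5964539504, p(132)=6620830889, p(133)=7346629512, p(134)=8149040695, p(135)=9035836076, p(136)=10015581680, p(137)=11097645016, p(138)=12292341831, p(139)=13610949895, p(140)=15065878135, p(141)=16670689208, p(142)=18440293320, p(143)=20390982757, p(144)=22540654445, p(145)=24908858009, p(146)=27517052599, p(147)=30388671978, p(148)=33549419497, p(149)=37027355200, p(150)=40853235313, p(151)=45060624582, p(152)=49686288421, p(153)=54770336324, p(154)=60356673280, p(155)=66493182097, p(156)=73232243759, p(157)=80630964769, p(158)=88751778802, p(159)=97662728555, p(160)=107438159466, p(161)=118159068427, p(162)=129913904637, p(163)=142798995930, p(164)=156919475295, p(165)=172389800255, p(166)=189334822579, p(167)=207890420102, p(168)=228204732751, p(169)=250438925115, p(170)=274768617130, p(171)=301384802048, p(172)=330495499613, p(173)=362326859895, p(174)=397125074750, p(175)=435157697830, p(176)=476715857290, p(177)=522115831195, p(178)=571701605655, p(179)=625846753120, p(180)=684957390936, p(181)=749474411781, p(182)=819876908323, p(183)=896684817527.
Final step: p(184) = p(183) + p(182) - p(179) - p(177) + p(172) + p(169) - p(162) - p(158) + p(149) + p(144) - p(133) - p(127) + p(114) + p(107) - p(92) - p(84) + p(67) + p(58) - p(39) - p(29) + p(8)
= 896684817527 + 819876908323 - 625846753120 - 522115831195 + 330495499613 + 250438925115 - 129913904637 - 88751778802 + 37027355200 + 22540654445 - 7346629512 - 3913864295 + 952050665 + 431149389 - 72533807 - 26543660 + 2679689 + 715220 - 31185 - 4565 + 22
= 980462880430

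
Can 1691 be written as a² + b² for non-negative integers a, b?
Not possible

Factorization: 1691 = 19 × 89
By Fermat: n is sum of two squares iff every prime p ≡ 3 (mod 4) appears to even power.
Prime(s) ≡ 3 (mod 4) with odd exponent: [(19, 1)]
Therefore 1691 cannot be expressed as a² + b².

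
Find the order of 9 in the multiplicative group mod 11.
5

11 is prime, so ord(9) divides φ(11) = 10.
Divisors of 10: 1, 2, 5, 10.
Repeated squaring: 9^1 ≡ 9, 9^2 ≡ 4, 9^4 ≡ 5, 9^8 ≡ 3 (mod 11).
Test 9^d mod 11 for each divisor d in increasing order:
9^1 ≡ 9
9^2 ≡ 4
9^5 = 9^4·9^1 ≡ 1  ← first divisor giving 1
The order is 5.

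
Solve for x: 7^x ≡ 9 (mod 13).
4

Baby-step giant-step with step n = ⌈√13⌉ = 4.
Baby steps 7^j mod 13 (j:value) for j=0..3: 0:1, 1:7, 2:10, 3:5.
Giant-step multiplier: 7^(-4) ≡ 7^(12-4) = 7^8 ≡ 3 (mod 13).
Giant steps γ_i = 9·3^i mod 13: γ_0=9, γ_1=1 (in table at j=0).
x = i·n + j = 1·4 + 0 = 4.
Check: 7^4 ≡ 9 (mod 13).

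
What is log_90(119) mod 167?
145

Baby-step giant-step with step n = ⌈√167⌉ = 13.
Baby steps 90^j mod 167 (j:value) for j=0..12: 0:1, 1:90, 2:84, 3:45, 4:42, 5:106, 6:21, 7:53, 8:94, 9:110, 10:47, 11:55, 12:107.
Giant-step multiplier: 90^(-13) ≡ 90^(166-13) = 90^153 ≡ 164 (mod 167).
Giant steps γ_i = 119·164^i mod 167: γ_0=119, γ_1=144, γ_2=69, γ_3=127, γ_4=120, γ_5=141, γ_6=78, γ_7=100, γ_8=34, γ_9=65, γ_10=139, γ_11=84 (in table at j=2).
x = i·n + j = 11·13 + 2 = 145.
Check: 90^145 ≡ 119 (mod 167).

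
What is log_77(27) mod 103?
63

Baby-step giant-step with step n = ⌈√103⌉ = 11.
Baby steps 77^j mod 103 (j:value) for j=0..10: 0:1, 1:77, 2:58, 3:37, 4:68, 5:86, 6:30, 7:44, 8:92, 9:80, 10:83.
Giant-step multiplier: 77^(-11) ≡ 77^(102-11) = 77^91 ≡ 62 (mod 103).
Giant steps γ_i = 27·62^i mod 103: γ_0=27, γ_1=26, γ_2=67, γ_3=34, γ_4=48, γ_5=92 (in table at j=8).
x = i·n + j = 5·11 + 8 = 63.
Check: 77^63 ≡ 27 (mod 103).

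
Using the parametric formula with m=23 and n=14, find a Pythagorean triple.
(333, 644, 725)

Euclid's formula: a = m² - n², b = 2mn, c = m² + n²
m = 23, n = 14
a = 23² - 14² = 529 - 196 = 333
b = 2 × 23 × 14 = 644
c = 23² + 14² = 529 + 196 = 725
Verification: 333² + 644² = 110889 + 414736 = 525625 = 725² ✓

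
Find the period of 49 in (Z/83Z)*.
41

83 is prime, so ord(49) divides φ(83) = 82.
Divisors of 82: 1, 2, 41, 82.
Repeated squaring: 49^1 ≡ 49, 49^2 ≡ 77, 49^4 ≡ 36, 49^8 ≡ 51, 49^16 ≡ 28, 49^32 ≡ 37, 49^64 ≡ 41 (mod 83).
Test 49^d mod 83 for each divisor d in increasing order:
49^1 ≡ 49
49^2 ≡ 77
49^41 = 49^32·49^8·49^1 ≡ 1  ← first divisor giving 1
The order is 41.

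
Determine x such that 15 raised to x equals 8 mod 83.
5

Baby-step giant-step with step n = ⌈√83⌉ = 10.
Baby steps 15^j mod 83 (j:value) for j=0..9: 0:1, 1:15, 2:59, 3:55, 4:78, 5:8, 6:37, 7:57, 8:25, 9:43.
h = 8 is already in the table at j=5, so x = 5.
Check: 15^5 ≡ 8 (mod 83).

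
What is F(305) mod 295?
20

Matrix identity: Q^n = [[F_(n+1), F_n], [F_n, F_(n-1)]] with Q = [[1,1],[1,0]].
n = 305 = 100110001₂. Square-and-multiply, entries mod 295:
Q^1 = [[1,1],[1,0]]
Q^2 = (Q^1)² = [[2,1],[1,1]]
Q^4 = (Q^2)² = [[5,3],[3,2]]
Q^9 = (Q^4)²·Q = [[55,34],[34,21]]
Q^19 = (Q^9)²·Q = [[275,51],[51,224]]
Q^38 = (Q^19)² = [[51,79],[79,267]]
Q^76 = (Q^38)² = [[287,47],[47,240]]
Q^152 = (Q^76)² = [[208,284],[284,219]]
Q^305 = (Q^152)²·Q = [[43,20],[20,23]]
F_305 mod 295 = Q^305[0][1] = 20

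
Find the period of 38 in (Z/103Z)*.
51

103 is prime, so ord(38) divides φ(103) = 102.
Divisors of 102: 1, 2, 3, 6, 17, 34, 51, 102.
Repeated squaring: 38^1 ≡ 38, 38^2 ≡ 2, 38^4 ≡ 4, 38^8 ≡ 16, 38^16 ≡ 50, 38^32 ≡ 28, 38^64 ≡ 63 (mod 103).
Test 38^d mod 103 for each divisor d in increasing order:
38^1 ≡ 38
38^2 ≡ 2
38^3 = 38^2·38^1 ≡ 76
38^6 = 38^4·38^2 ≡ 8
38^17 = 38^16·38^1 ≡ 46
38^34 = 38^32·38^2 ≡ 56
38^51 = 38^32·38^16·38^2·38^1 ≡ 1  ← first divisor giving 1
The order is 51.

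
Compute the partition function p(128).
4351078600

p(n) counts ways to write n as a sum of positive integers (order ignored).
Euler's pentagonal recurrence: p(k) = p(k-1) + p(k-2) - p(k-5) - p(k-7) + p(k-12) + p(k-15) - ... (offsets j(3j∓1)/2, signs ++--, p(0)=1, p(<0)=0).
DP table for k = 0..127: p(0)=1, p(1)=1, p(2)=2, p(3)=3, p(4)=5, p(5)=7, p(6)=11, p(7)=15, p(8)=22, p(9)=30, p(10)=42, p(11)=56, p(12)=77, p(13)=101, p(14)=135, p(15)=176, p(16)=231, p(17)=297, p(18)=385, p(19)=490, p(20)=627, p(21)=792, p(22)=1002, p(23)=1255, p(24)=1575, p(25)=1958, p(26)=2436, p(27)=3010, p(28)=3718, p(29)=4565, p(30)=5604, p(31)=6842, p(32)=8349, p(33)=10143, p(34)=12310, p(35)=14883, p(36)=17977, p(37)=21637, p(38)=26015, p(39)=31185, p(40)=37338, p(41)=44583, p(42)=53174, p(43)=63261, p(44)=75175, p(45)=89134, p(46)=105558, p(47)=124754, p(48)=147273, p(49)=173525, p(50)=204226, p(51)=239943, p(52)=281589, p(53)=329931, p(54)=386155, p(55)=451276, p(56)=526823, p(57)=614154, p(58)=715220, p(59)=831820, p(60)=966467, p(61)=1121505, p(62)=1300156, p(63)=1505499, p(64)=1741630, p(65)=2012558, p(66)=2323520, p(67)=2679689, p(68)=3087735, p(69)=3554345, p(70)=4087968, p(71)=4697205, p(72)=5392783, p(73)=6185689, p(74)=7089500, p(75)=8118264, p(76)=9289091, p(77)=10619863, p(78)=12132164, p(79)=13848650, p(80)=15796476, p(81)=18004327, p(82)=20506255, p(83)=23338469, p(84)=26543660, p(85)=30167357, p(86)=34262962, p(87)=38887673, p(88)=44108109, p(89)=49995925, p(90)=56634173, p(91)=64112359, p(92)=72533807, p(93)=82010177, p(94)=92669720, p(95)=104651419, p(96)=118114304, p(97)=133230930, p(98)=150198136, p(99)=169229875, p(100)=190569292, p(101)=214481126, p(102)=241265379, p(103)=271248950, p(104)=304801365, p(105)=342325709, p(106)=384276336, p(107)=431149389, p(108)=483502844, p(109)=541946240, p(110)=607163746, p(111)=679903203, p(112)=761002156, p(113)=851376628, p(114)=952050665, p(115)=1064144451, p(116)=1188908248, p(117)=1327710076, p(118)=1482074143, p(119)=1653668665, p(120)=1844349560, p(121)=2056148051, p(122)=2291320912, p(123)=2552338241, p(124)=2841940500, p(125)=3163127352, p(126)=3519222692, p(127)=3913864295.
Final step: p(128) = p(127) + p(126) - p(123) - p(121) + p(116) + p(113) - p(106) - p(102) + p(93) + p(88) - p(77) - p(71) + p(58) + p(51) - p(36) - p(28) + p(11) + p(2)
= 3913864295 + 3519222692 - 2552338241 - 2056148051 + 1188908248 + 851376628 - 384276336 - 241265379 + 82010177 + 44108109 - 10619863 - 4697205 + 715220 + 239943 - 17977 - 3718 + 56 + 2
= 4351078600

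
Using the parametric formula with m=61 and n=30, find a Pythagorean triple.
(2821, 3660, 4621)

Euclid's formula: a = m² - n², b = 2mn, c = m² + n²
m = 61, n = 30
a = 61² - 30² = 3721 - 900 = 2821
b = 2 × 61 × 30 = 3660
c = 61² + 30² = 3721 + 900 = 4621
Verification: 2821² + 3660² = 7958041 + 13395600 = 21353641 = 4621² ✓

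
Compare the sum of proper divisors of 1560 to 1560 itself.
abundant

Proper divisors of 1560: sum = 1 + 2 + 3 + 4 + 5 + 6 + 8 + 10 + ... + 312 + 390 + 520 + 780 (31 divisors) = 3480
Since 3480 > 1560, 1560 is abundant.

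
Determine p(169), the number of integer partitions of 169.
250438925115

p(n) counts ways to write n as a sum of positive integers (order ignored).
Euler's pentagonal recurrence: p(k) = p(k-1) + p(k-2) - p(k-5) - p(k-7) + p(k-12) + p(k-15) - ... (offsets j(3j∓1)/2, signs ++--, p(0)=1, p(<0)=0).
DP table for k = 0..168: p(0)=1, p(1)=1, p(2)=2, p(3)=3, p(4)=5, p(5)=7, p(6)=11, p(7)=15, p(8)=22, p(9)=30, p(10)=42, p(11)=56, p(12)=77, p(13)=101, p(14)=135, p(15)=176, p(16)=231, p(17)=297, p(18)=385, p(19)=490, p(20)=627, p(21)=792, p(22)=1002, p(23)=1255, p(24)=1575, p(25)=1958, p(26)=2436, p(27)=3010, p(28)=3718, p(29)=4565, p(30)=5604, p(31)=6842, p(32)=8349, p(33)=10143, p(34)=12310, p(35)=14883, p(36)=17977, p(37)=21637, p(38)=26015, p(39)=31185, p(40)=37338, p(41)=44583, p(42)=53174, p(43)=63261, p(44)=75175, p(45)=89134, p(46)=105558, p(47)=124754, p(48)=147273, p(49)=173525, p(50)=204226, p(51)=239943, p(52)=281589, p(53)=329931, p(54)=386155, p(55)=451276, p(56)=526823, p(57)=614154, p(58)=715220, p(59)=831820, p(60)=966467, p(61)=1121505, p(62)=1300156, p(63)=1505499, p(64)=1741630, p(65)=2012558, p(66)=2323520, p(67)=2679689, p(68)=3087735, p(69)=3554345, p(70)=4087968, p(71)=4697205, p(72)=5392783, p(73)=6185689, p(74)=7089500, p(75)=8118264, p(76)=9289091, p(77)=10619863, p(78)=12132164, p(79)=13848650, p(80)=15796476, p(81)=18004327, p(82)=20506255, p(83)=23338469, p(84)=26543660, p(85)=30167357, p(86)=34262962, p(87)=38887673, p(88)=44108109, p(89)=49995925, p(90)=56634173, p(91)=64112359, p(92)=72533807, p(93)=82010177, p(94)=92669720, p(95)=104651419, p(96)=118114304, p(97)=133230930, p(98)=150198136, p(99)=169229875, p(100)=190569292, p(101)=214481126, p(102)=241265379, p(103)=271248950, p(104)=304801365, p(105)=342325709, p(106)=384276336, p(107)=431149389, p(108)=483502844, p(109)=541946240, p(110)=607163746, p(111)=679903203, p(112)=761002156, p(113)=851376628, p(114)=952050665, p(115)=1064144451, p(116)=1188908248, p(117)=1327710076, p(118)=1482074143, p(119)=1653668665, p(120)=1844349560, p(121)=2056148051, p(122)=2291320912, p(123)=2552338241, p(124)=2841940500, p(125)=3163127352, p(126)=3519222692, p(127)=3913864295, p(128)=4351078600, p(129)=4835271870, p(130)=5371315400, p(131)=5964539504, p(132)=6620830889, p(133)=7346629512, p(134)=8149040695, p(135)=9035836076, p(136)=10015581680, p(137)=11097645016, p(138)=12292341831, p(139)=13610949895, p(140)=15065878135, p(141)=16670689208, p(142)=18440293320, p(143)=20390982757, p(144)=22540654445, p(145)=24908858009, p(146)=27517052599, p(147)=30388671978, p(148)=33549419497, p(149)=37027355200, p(150)=40853235313, p(151)=45060624582, p(152)=49686288421, p(153)=54770336324, p(154)=60356673280, p(155)=66493182097, p(156)=73232243759, p(157)=80630964769, p(158)=88751778802, p(159)=97662728555, p(160)=107438159466, p(161)=118159068427, p(162)=129913904637, p(163)=142798995930, p(164)=156919475295, p(165)=172389800255, p(166)=189334822579, p(167)=207890420102, p(168)=228204732751.
Final step: p(169) = p(168) + p(167) - p(164) - p(162) + p(157) + p(154) - p(147) - p(143) + p(134) + p(129) - p(118) - p(112) + p(99) + p(92) - p(77) - p(69) + p(52) + p(43) - p(24) - p(14)
= 228204732751 + 207890420102 - 156919475295 - 129913904637 + 80630964769 + 60356673280 - 30388671978 - 20390982757 + 8149040695 + 4835271870 - 1482074143 - 761002156 + 169229875 + 72533807 - 10619863 - 3554345 + 281589 + 63261 - 1575 - 135
= 250438925115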